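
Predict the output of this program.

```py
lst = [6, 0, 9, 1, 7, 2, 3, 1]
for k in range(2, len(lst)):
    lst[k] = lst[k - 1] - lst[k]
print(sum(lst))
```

k=2: lst[2] = 0-9 = -9 → [6, 0, -9, 1, 7, 2, 3, 1]
k=3: lst[3] = (-9)-1 = -10 → [6, 0, -9, -10, 7, 2, 3, 1]
k=4: lst[4] = (-10)-7 = -17 → [6, 0, -9, -10, -17, 2, 3, 1]
k=5: lst[5] = (-17)-2 = -19 → [6, 0, -9, -10, -17, -19, 3, 1]
k=6: lst[6] = (-19)-3 = -22 → [6, 0, -9, -10, -17, -19, -22, 1]
k=7: lst[7] = (-22)-1 = -23 → [6, 0, -9, -10, -17, -19, -22, -23]
sum = -94

-94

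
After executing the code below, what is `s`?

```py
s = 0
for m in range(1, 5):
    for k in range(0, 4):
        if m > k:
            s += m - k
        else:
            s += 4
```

m=1,k=0: 1>0, s = 0+1 = 1
m=1,k=1: not 1>1, s = 1+4 = 5
m=1,k=2: not 1>2, s = 5+4 = 9
m=1,k=3: not 1>3, s = 9+4 = 13
m=2,k=0: 2>0, s = 13+2 = 15
m=2,k=1: 2>1, s = 15+1 = 16
m=2,k=2: not 2>2, s = 16+4 = 20
m=2,k=3: not 2>3, s = 20+4 = 24
m=3,k=0: 3>0, s = 24+3 = 27
m=3,k=1: 3>1, s = 27+2 = 29
m=3,k=2: 3>2, s = 29+1 = 30
m=3,k=3: not 3>3, s = 30+4 = 34
m=4,k=0: 4>0, s = 34+4 = 38
m=4,k=1: 4>1, s = 38+3 = 41
m=4,k=2: 4>2, s = 41+2 = 43
m=4,k=3: 4>3, s = 43+1 = 44

44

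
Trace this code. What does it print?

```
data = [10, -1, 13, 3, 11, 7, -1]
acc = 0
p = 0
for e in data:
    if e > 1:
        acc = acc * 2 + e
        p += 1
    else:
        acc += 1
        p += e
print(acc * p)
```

e=10: >1, acc = 0*2+10 = 10; p=1
e=-1: not >1, acc = 10+1 = 11; p=0
e=13: >1, acc = 11*2+13 = 35; p=1
e=3: >1, acc = 35*2+3 = 73; p=2
e=11: >1, acc = 73*2+11 = 157; p=3
e=7: >1, acc = 157*2+7 = 321; p=4
e=-1: not >1, acc = 321+1 = 322; p=3
acc*p = 322*3 = 966

966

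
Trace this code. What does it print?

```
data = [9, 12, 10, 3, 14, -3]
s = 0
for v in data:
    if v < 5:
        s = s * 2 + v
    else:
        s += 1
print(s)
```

v=9: not <5, s = 0+1 = 1
v=12: not <5, s = 1+1 = 2
v=10: not <5, s = 2+1 = 3
v=3: <5, s = 3*2+3 = 9
v=14: not <5, s = 9+1 = 10
v=-3: <5, s = 10*2+(-3) = 17

17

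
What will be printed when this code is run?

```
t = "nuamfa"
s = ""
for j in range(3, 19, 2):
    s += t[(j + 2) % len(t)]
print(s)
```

aumaumau

j=3: add t[5]='a' → 'a'
j=5: add t[1]='u' → 'au'
j=7: add t[3]='m' → 'aum'
j=9: add t[5]='a' → 'auma'
j=11: add t[1]='u' → 'aumau'
j=13: add t[3]='m' → 'aumaum'
j=15: add t[5]='a' → 'aumauma'
j=17: add t[1]='u' → 'aumaumau'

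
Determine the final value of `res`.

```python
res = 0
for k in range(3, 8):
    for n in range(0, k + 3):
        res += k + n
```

355

k=3,n=0: res = 0+3 = 3
k=3,n=1: res = 3+4 = 7
k=3,n=2: res = 7+5 = 12
k=3,n=3: res = 12+6 = 18
k=3,n=4: res = 18+7 = 25
k=3,n=5: res = 25+8 = 33
k=4,n=0: res = 33+4 = 37
k=4,n=1: res = 37+5 = 42
k=4,n=2: res = 42+6 = 48
k=4,n=3: res = 48+7 = 55
k=4,n=4: res = 55+8 = 63
k=4,n=5: res = 63+9 = 72
k=4,n=6: res = 72+10 = 82
k=5,n=0: res = 82+5 = 87
k=5,n=1: res = 87+6 = 93
k=5,n=2: res = 93+7 = 100
k=5,n=3: res = 100+8 = 108
k=5,n=4: res = 108+9 = 117
k=5,n=5: res = 117+10 = 127
k=5,n=6: res = 127+11 = 138
k=5,n=7: res = 138+12 = 150
k=6,n=0: res = 150+6 = 156
k=6,n=1: res = 156+7 = 163
k=6,n=2: res = 163+8 = 171
k=6,n=3: res = 171+9 = 180
k=6,n=4: res = 180+10 = 190
k=6,n=5: res = 190+11 = 201
k=6,n=6: res = 201+12 = 213
k=6,n=7: res = 213+13 = 226
k=6,n=8: res = 226+14 = 240
k=7,n=0: res = 240+7 = 247
k=7,n=1: res = 247+8 = 255
k=7,n=2: res = 255+9 = 264
k=7,n=3: res = 264+10 = 274
k=7,n=4: res = 274+11 = 285
k=7,n=5: res = 285+12 = 297
k=7,n=6: res = 297+13 = 310
k=7,n=7: res = 310+14 = 324
k=7,n=8: res = 324+15 = 339
k=7,n=9: res = 339+16 = 355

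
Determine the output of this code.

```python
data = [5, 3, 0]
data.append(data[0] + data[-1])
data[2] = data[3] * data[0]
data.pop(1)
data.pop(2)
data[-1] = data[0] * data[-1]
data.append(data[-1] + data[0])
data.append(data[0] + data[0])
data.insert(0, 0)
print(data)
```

append data[0]+data[-1] = 5+0 = 5 → [5, 3, 0, 5]
data[2] = data[3]*data[0] = 5*5 = 25 → [5, 3, 25, 5]
pop(1) removes 3 → [5, 25, 5]
pop(2) removes 5 → [5, 25]
data[-1] = data[0]*data[-1] = 5*25 = 125 → [5, 125]
append data[-1]+data[0] = 125+5 = 130 → [5, 125, 130]
append data[0]+data[0] = 5+5 = 10 → [5, 125, 130, 10]
insert 0 at 0 → [0, 5, 125, 130, 10]

[0, 5, 125, 130, 10]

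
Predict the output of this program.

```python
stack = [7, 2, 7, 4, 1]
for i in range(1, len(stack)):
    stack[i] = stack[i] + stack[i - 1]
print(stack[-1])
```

21

i=1: stack[1] = 2+7 = 9 → [7, 9, 7, 4, 1]
i=2: stack[2] = 7+9 = 16 → [7, 9, 16, 4, 1]
i=3: stack[3] = 4+16 = 20 → [7, 9, 16, 20, 1]
i=4: stack[4] = 1+20 = 21 → [7, 9, 16, 20, 21]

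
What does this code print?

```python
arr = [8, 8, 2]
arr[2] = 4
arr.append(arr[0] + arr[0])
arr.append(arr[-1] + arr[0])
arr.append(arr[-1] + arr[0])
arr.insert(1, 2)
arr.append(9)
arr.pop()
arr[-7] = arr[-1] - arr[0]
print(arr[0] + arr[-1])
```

56

arr[2] = 4 → [8, 8, 4]
append arr[0]+arr[0] = 8+8 = 16 → [8, 8, 4, 16]
append arr[-1]+arr[0] = 16+8 = 24 → [8, 8, 4, 16, 24]
append arr[-1]+arr[0] = 24+8 = 32 → [8, 8, 4, 16, 24, 32]
insert 2 at 1 → [8, 2, 8, 4, 16, 24, 32]
append 9 → [8, 2, 8, 4, 16, 24, 32, 9]
pop() removes 9 → [8, 2, 8, 4, 16, 24, 32]
arr[-7] = arr[-1]-arr[0] = 32-8 = 24 → [24, 2, 8, 4, 16, 24, 32]
arr[0]+arr[-1] = 24+32 = 56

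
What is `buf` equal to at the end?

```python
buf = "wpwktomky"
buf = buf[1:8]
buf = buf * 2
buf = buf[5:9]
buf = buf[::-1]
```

slice [1:8] → 'pwktomk'
repeat ×2 → 'pwktomkpwktomk'
slice [5:9] → 'mkpw'
reverse → 'wpkm'

'wpkm'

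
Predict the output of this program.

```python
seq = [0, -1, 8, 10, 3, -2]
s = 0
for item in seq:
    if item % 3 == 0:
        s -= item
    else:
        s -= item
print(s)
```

-18

item=0: %3==0, s = 0-0 = 0
item=-1: not %3==0, s = 0-(-1) = 1
item=8: not %3==0, s = 1-8 = -7
item=10: not %3==0, s = (-7)-10 = -17
item=3: %3==0, s = (-17)-3 = -20
item=-2: not %3==0, s = (-20)-(-2) = -18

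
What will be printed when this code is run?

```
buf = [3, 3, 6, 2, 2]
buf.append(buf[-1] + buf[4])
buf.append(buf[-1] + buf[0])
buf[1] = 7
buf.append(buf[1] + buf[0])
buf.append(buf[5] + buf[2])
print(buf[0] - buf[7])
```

append buf[-1]+buf[4] = 2+2 = 4 → [3, 3, 6, 2, 2, 4]
append buf[-1]+buf[0] = 4+3 = 7 → [3, 3, 6, 2, 2, 4, 7]
buf[1] = 7 → [3, 7, 6, 2, 2, 4, 7]
append buf[1]+buf[0] = 7+3 = 10 → [3, 7, 6, 2, 2, 4, 7, 10]
append buf[5]+buf[2] = 4+6 = 10 → [3, 7, 6, 2, 2, 4, 7, 10, 10]
buf[0]-buf[7] = 3-10 = -7

-7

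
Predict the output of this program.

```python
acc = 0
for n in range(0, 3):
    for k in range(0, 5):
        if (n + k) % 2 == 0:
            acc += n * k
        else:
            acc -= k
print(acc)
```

n=0,k=0: even sum, acc = 0+0 = 0
n=0,k=1: odd sum, acc = 0-1 = -1
n=0,k=2: even sum, acc = (-1)+0 = -1
n=0,k=3: odd sum, acc = (-1)-3 = -4
n=0,k=4: even sum, acc = (-4)+0 = -4
n=1,k=0: odd sum, acc = (-4)-0 = -4
n=1,k=1: even sum, acc = (-4)+1 = -3
n=1,k=2: odd sum, acc = (-3)-2 = -5
n=1,k=3: even sum, acc = (-5)+3 = -2
n=1,k=4: odd sum, acc = (-2)-4 = -6
n=2,k=0: even sum, acc = (-6)+0 = -6
n=2,k=1: odd sum, acc = (-6)-1 = -7
n=2,k=2: even sum, acc = (-7)+4 = -3
n=2,k=3: odd sum, acc = (-3)-3 = -6
n=2,k=4: even sum, acc = (-6)+8 = 2

2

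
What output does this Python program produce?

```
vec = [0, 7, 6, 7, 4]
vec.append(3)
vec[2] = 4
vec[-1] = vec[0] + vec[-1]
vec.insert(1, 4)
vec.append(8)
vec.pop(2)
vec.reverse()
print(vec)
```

[8, 3, 4, 7, 4, 4, 0]

append 3 → [0, 7, 6, 7, 4, 3]
vec[2] = 4 → [0, 7, 4, 7, 4, 3]
vec[-1] = vec[0]+vec[-1] = 0+3 = 3 → [0, 7, 4, 7, 4, 3]
insert 4 at 1 → [0, 4, 7, 4, 7, 4, 3]
append 8 → [0, 4, 7, 4, 7, 4, 3, 8]
pop(2) removes 7 → [0, 4, 4, 7, 4, 3, 8]
reverse → [8, 3, 4, 7, 4, 4, 0]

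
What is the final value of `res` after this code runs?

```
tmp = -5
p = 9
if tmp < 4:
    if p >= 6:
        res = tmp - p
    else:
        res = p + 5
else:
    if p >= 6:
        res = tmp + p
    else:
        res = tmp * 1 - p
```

tmp=-5, p=9
tmp < 4 is True; p >= 6 is True
→ res = tmp - p = -14

-14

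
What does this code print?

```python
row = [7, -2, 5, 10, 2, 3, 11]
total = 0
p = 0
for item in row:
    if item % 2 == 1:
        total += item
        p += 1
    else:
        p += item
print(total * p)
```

364

item=7: odd, total = 0+7 = 7; p=1
item=-2: not odd; p=-1
item=5: odd, total = 7+5 = 12; p=0
item=10: not odd; p=10
item=2: not odd; p=12
item=3: odd, total = 12+3 = 15; p=13
item=11: odd, total = 15+11 = 26; p=14
total*p = 26*14 = 364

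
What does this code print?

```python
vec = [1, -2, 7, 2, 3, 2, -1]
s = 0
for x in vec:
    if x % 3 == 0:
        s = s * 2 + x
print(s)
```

x=1: not %3==0
x=-2: not %3==0
x=7: not %3==0
x=2: not %3==0
x=3: %3==0, s = 0*2+3 = 3
x=2: not %3==0
x=-1: not %3==0

3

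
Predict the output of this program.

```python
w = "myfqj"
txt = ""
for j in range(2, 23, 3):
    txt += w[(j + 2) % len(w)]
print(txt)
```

jfmqyjf

j=2: add w[4]='j' → 'j'
j=5: add w[2]='f' → 'jf'
j=8: add w[0]='m' → 'jfm'
j=11: add w[3]='q' → 'jfmq'
j=14: add w[1]='y' → 'jfmqy'
j=17: add w[4]='j' → 'jfmqyj'
j=20: add w[2]='f' → 'jfmqyjf'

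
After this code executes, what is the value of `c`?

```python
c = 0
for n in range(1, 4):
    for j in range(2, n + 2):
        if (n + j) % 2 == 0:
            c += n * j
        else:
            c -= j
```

2

n=1,j=2: odd sum, c = 0-2 = -2
n=2,j=2: even sum, c = (-2)+4 = 2
n=2,j=3: odd sum, c = 2-3 = -1
n=3,j=2: odd sum, c = (-1)-2 = -3
n=3,j=3: even sum, c = (-3)+9 = 6
n=3,j=4: odd sum, c = 6-4 = 2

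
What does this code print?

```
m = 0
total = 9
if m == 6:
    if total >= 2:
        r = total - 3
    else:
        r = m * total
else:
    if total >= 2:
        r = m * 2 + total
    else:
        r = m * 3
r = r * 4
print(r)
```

36

m=0, total=9
m == 6 is False; total >= 2 is True
→ r = m * 2 + total = 9
r = 9*4 = 36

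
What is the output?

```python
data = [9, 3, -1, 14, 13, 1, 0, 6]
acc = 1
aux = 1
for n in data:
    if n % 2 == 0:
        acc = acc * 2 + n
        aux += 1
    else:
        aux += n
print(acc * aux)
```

n=9: not even; aux=10
n=3: not even; aux=13
n=-1: not even; aux=12
n=14: even, acc = 1*2+14 = 16; aux=13
n=13: not even; aux=26
n=1: not even; aux=27
n=0: even, acc = 16*2+0 = 32; aux=28
n=6: even, acc = 32*2+6 = 70; aux=29
acc*aux = 70*29 = 2030

2030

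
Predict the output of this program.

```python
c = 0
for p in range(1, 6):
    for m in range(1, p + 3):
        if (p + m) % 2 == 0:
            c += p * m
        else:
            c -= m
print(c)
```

138

p=1,m=1: even sum, c = 0+1 = 1
p=1,m=2: odd sum, c = 1-2 = -1
p=1,m=3: even sum, c = (-1)+3 = 2
p=2,m=1: odd sum, c = 2-1 = 1
p=2,m=2: even sum, c = 1+4 = 5
p=2,m=3: odd sum, c = 5-3 = 2
p=2,m=4: even sum, c = 2+8 = 10
p=3,m=1: even sum, c = 10+3 = 13
p=3,m=2: odd sum, c = 13-2 = 11
p=3,m=3: even sum, c = 11+9 = 20
p=3,m=4: odd sum, c = 20-4 = 16
p=3,m=5: even sum, c = 16+15 = 31
p=4,m=1: odd sum, c = 31-1 = 30
p=4,m=2: even sum, c = 30+8 = 38
p=4,m=3: odd sum, c = 38-3 = 35
p=4,m=4: even sum, c = 35+16 = 51
p=4,m=5: odd sum, c = 51-5 = 46
p=4,m=6: even sum, c = 46+24 = 70
p=5,m=1: even sum, c = 70+5 = 75
p=5,m=2: odd sum, c = 75-2 = 73
p=5,m=3: even sum, c = 73+15 = 88
p=5,m=4: odd sum, c = 88-4 = 84
p=5,m=5: even sum, c = 84+25 = 109
p=5,m=6: odd sum, c = 109-6 = 103
p=5,m=7: even sum, c = 103+35 = 138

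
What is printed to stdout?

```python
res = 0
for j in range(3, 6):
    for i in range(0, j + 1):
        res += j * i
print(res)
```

j=3,i=0: res = 0+0 = 0
j=3,i=1: res = 0+3 = 3
j=3,i=2: res = 3+6 = 9
j=3,i=3: res = 9+9 = 18
j=4,i=0: res = 18+0 = 18
j=4,i=1: res = 18+4 = 22
j=4,i=2: res = 22+8 = 30
j=4,i=3: res = 30+12 = 42
j=4,i=4: res = 42+16 = 58
j=5,i=0: res = 58+0 = 58
j=5,i=1: res = 58+5 = 63
j=5,i=2: res = 63+10 = 73
j=5,i=3: res = 73+15 = 88
j=5,i=4: res = 88+20 = 108
j=5,i=5: res = 108+25 = 133

133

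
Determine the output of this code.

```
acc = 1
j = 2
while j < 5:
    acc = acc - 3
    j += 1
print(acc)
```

-8

j=2: acc = 1-3 = -2
j=3: acc = (-2)-3 = -5
j=4: acc = (-5)-3 = -8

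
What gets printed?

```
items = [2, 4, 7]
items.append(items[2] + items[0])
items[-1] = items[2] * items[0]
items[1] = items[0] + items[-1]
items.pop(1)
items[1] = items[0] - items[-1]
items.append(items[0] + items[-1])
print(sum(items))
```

append items[2]+items[0] = 7+2 = 9 → [2, 4, 7, 9]
items[-1] = items[2]*items[0] = 7*2 = 14 → [2, 4, 7, 14]
items[1] = items[0]+items[-1] = 2+14 = 16 → [2, 16, 7, 14]
pop(1) removes 16 → [2, 7, 14]
items[1] = items[0]-items[-1] = 2-14 = -12 → [2, -12, 14]
append items[0]+items[-1] = 2+14 = 16 → [2, -12, 14, 16]
sum = 20

20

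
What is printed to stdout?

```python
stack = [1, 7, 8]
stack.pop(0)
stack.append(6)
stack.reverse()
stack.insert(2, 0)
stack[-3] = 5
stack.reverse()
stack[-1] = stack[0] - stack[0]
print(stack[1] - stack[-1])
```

0

pop(0) removes 1 → [7, 8]
append 6 → [7, 8, 6]
reverse → [6, 8, 7]
insert 0 at 2 → [6, 8, 0, 7]
stack[-3] = 5 → [6, 5, 0, 7]
reverse → [7, 0, 5, 6]
stack[-1] = stack[0]-stack[0] = 7-7 = 0 → [7, 0, 5, 0]
stack[1]-stack[-1] = 0-0 = 0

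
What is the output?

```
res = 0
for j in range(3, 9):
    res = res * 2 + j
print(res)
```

246

j=3: res = 0*2+3 = 3
j=4: res = 3*2+4 = 10
j=5: res = 10*2+5 = 25
j=6: res = 25*2+6 = 56
j=7: res = 56*2+7 = 119
j=8: res = 119*2+8 = 246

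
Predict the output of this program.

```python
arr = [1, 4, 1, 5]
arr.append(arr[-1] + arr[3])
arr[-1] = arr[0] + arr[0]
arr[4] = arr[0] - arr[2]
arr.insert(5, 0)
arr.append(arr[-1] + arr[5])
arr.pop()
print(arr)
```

append arr[-1]+arr[3] = 5+5 = 10 → [1, 4, 1, 5, 10]
arr[-1] = arr[0]+arr[0] = 1+1 = 2 → [1, 4, 1, 5, 2]
arr[4] = arr[0]-arr[2] = 1-1 = 0 → [1, 4, 1, 5, 0]
insert 0 at 5 → [1, 4, 1, 5, 0, 0]
append arr[-1]+arr[5] = 0+0 = 0 → [1, 4, 1, 5, 0, 0, 0]
pop() removes 0 → [1, 4, 1, 5, 0, 0]

[1, 4, 1, 5, 0, 0]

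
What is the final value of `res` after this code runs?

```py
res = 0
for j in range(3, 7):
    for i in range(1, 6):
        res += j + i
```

j=3,i=1: res = 0+4 = 4
j=3,i=2: res = 4+5 = 9
j=3,i=3: res = 9+6 = 15
j=3,i=4: res = 15+7 = 22
j=3,i=5: res = 22+8 = 30
j=4,i=1: res = 30+5 = 35
j=4,i=2: res = 35+6 = 41
j=4,i=3: res = 41+7 = 48
j=4,i=4: res = 48+8 = 56
j=4,i=5: res = 56+9 = 65
j=5,i=1: res = 65+6 = 71
j=5,i=2: res = 71+7 = 78
j=5,i=3: res = 78+8 = 86
j=5,i=4: res = 86+9 = 95
j=5,i=5: res = 95+10 = 105
j=6,i=1: res = 105+7 = 112
j=6,i=2: res = 112+8 = 120
j=6,i=3: res = 120+9 = 129
j=6,i=4: res = 129+10 = 139
j=6,i=5: res = 139+11 = 150

150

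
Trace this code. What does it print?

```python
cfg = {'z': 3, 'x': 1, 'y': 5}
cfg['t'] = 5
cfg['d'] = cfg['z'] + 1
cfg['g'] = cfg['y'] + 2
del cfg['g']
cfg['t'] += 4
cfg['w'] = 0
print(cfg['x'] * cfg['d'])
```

4

cfg['t'] = 5 → {'z': 3, 'x': 1, 'y': 5, 't': 5}
cfg['d'] = cfg['z']+1 = 4 → {'z': 3, 'x': 1, 'y': 5, 't': 5, 'd': 4}
cfg['g'] = cfg['y']+2 = 7 → {'z': 3, 'x': 1, 'y': 5, 't': 5, 'd': 4, 'g': 7}
del 'g' → {'z': 3, 'x': 1, 'y': 5, 't': 5, 'd': 4}
cfg['t'] = 5+4 = 9 → {'z': 3, 'x': 1, 'y': 5, 't': 9, 'd': 4}
cfg['w'] = 0 → {'z': 3, 'x': 1, 'y': 5, 't': 9, 'd': 4, 'w': 0}
cfg['x']*cfg['d'] = 1*4 = 4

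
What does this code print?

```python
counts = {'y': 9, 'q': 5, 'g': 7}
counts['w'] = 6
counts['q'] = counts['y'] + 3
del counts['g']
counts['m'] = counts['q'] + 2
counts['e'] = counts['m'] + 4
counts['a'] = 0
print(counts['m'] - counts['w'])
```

counts['w'] = 6 → {'y': 9, 'q': 5, 'g': 7, 'w': 6}
counts['q'] = counts['y']+3 = 12 → {'y': 9, 'q': 12, 'g': 7, 'w': 6}
del 'g' → {'y': 9, 'q': 12, 'w': 6}
counts['m'] = counts['q']+2 = 14 → {'y': 9, 'q': 12, 'w': 6, 'm': 14}
counts['e'] = counts['m']+4 = 18 → {'y': 9, 'q': 12, 'w': 6, 'm': 14, 'e': 18}
counts['a'] = 0 → {'y': 9, 'q': 12, 'w': 6, 'm': 14, 'e': 18, 'a': 0}
counts['m']-counts['w'] = 14-6 = 8

8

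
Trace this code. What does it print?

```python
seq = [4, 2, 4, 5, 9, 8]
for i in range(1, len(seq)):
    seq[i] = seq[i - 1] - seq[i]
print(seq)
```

i=1: seq[1] = 4-2 = 2 → [4, 2, 4, 5, 9, 8]
i=2: seq[2] = 2-4 = -2 → [4, 2, -2, 5, 9, 8]
i=3: seq[3] = (-2)-5 = -7 → [4, 2, -2, -7, 9, 8]
i=4: seq[4] = (-7)-9 = -16 → [4, 2, -2, -7, -16, 8]
i=5: seq[5] = (-16)-8 = -24 → [4, 2, -2, -7, -16, -24]

[4, 2, -2, -7, -16, -24]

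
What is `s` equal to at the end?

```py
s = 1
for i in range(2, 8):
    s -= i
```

-26

i=2: s = 1-2 = -1
i=3: s = (-1)-3 = -4
i=4: s = (-4)-4 = -8
i=5: s = (-8)-5 = -13
i=6: s = (-13)-6 = -19
i=7: s = (-19)-7 = -26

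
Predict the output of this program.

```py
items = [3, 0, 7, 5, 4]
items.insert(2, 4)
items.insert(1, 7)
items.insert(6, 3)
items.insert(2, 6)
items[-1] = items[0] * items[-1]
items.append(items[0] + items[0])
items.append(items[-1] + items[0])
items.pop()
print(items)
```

insert 4 at 2 → [3, 0, 4, 7, 5, 4]
insert 7 at 1 → [3, 7, 0, 4, 7, 5, 4]
insert 3 at 6 → [3, 7, 0, 4, 7, 5, 3, 4]
insert 6 at 2 → [3, 7, 6, 0, 4, 7, 5, 3, 4]
items[-1] = items[0]*items[-1] = 3*4 = 12 → [3, 7, 6, 0, 4, 7, 5, 3, 12]
append items[0]+items[0] = 3+3 = 6 → [3, 7, 6, 0, 4, 7, 5, 3, 12, 6]
append items[-1]+items[0] = 6+3 = 9 → [3, 7, 6, 0, 4, 7, 5, 3, 12, 6, 9]
pop() removes 9 → [3, 7, 6, 0, 4, 7, 5, 3, 12, 6]

[3, 7, 6, 0, 4, 7, 5, 3, 12, 6]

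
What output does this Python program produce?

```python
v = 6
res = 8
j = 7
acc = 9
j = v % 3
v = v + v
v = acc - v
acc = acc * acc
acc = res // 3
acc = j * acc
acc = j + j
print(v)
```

j = 6%3 = 0
v = 6+6 = 12
v = 9-12 = -3
acc = 9*9 = 81
acc = 8//3 = 2
acc = 0*2 = 0
acc = 0+0 = 0

-3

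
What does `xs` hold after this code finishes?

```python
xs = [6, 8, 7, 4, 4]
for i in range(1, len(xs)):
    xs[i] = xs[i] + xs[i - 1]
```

i=1: xs[1] = 8+6 = 14 → [6, 14, 7, 4, 4]
i=2: xs[2] = 7+14 = 21 → [6, 14, 21, 4, 4]
i=3: xs[3] = 4+21 = 25 → [6, 14, 21, 25, 4]
i=4: xs[4] = 4+25 = 29 → [6, 14, 21, 25, 29]

[6, 14, 21, 25, 29]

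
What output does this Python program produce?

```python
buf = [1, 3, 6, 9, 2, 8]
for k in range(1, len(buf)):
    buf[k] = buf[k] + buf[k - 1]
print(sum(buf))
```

84

k=1: buf[1] = 3+1 = 4 → [1, 4, 6, 9, 2, 8]
k=2: buf[2] = 6+4 = 10 → [1, 4, 10, 9, 2, 8]
k=3: buf[3] = 9+10 = 19 → [1, 4, 10, 19, 2, 8]
k=4: buf[4] = 2+19 = 21 → [1, 4, 10, 19, 21, 8]
k=5: buf[5] = 8+21 = 29 → [1, 4, 10, 19, 21, 29]
sum = 84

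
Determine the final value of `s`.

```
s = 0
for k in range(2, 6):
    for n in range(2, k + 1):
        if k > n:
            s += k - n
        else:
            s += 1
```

14

k=2,n=2: not 2>2, s = 0+1 = 1
k=3,n=2: 3>2, s = 1+1 = 2
k=3,n=3: not 3>3, s = 2+1 = 3
k=4,n=2: 4>2, s = 3+2 = 5
k=4,n=3: 4>3, s = 5+1 = 6
k=4,n=4: not 4>4, s = 6+1 = 7
k=5,n=2: 5>2, s = 7+3 = 10
k=5,n=3: 5>3, s = 10+2 = 12
k=5,n=4: 5>4, s = 12+1 = 13
k=5,n=5: not 5>5, s = 13+1 = 14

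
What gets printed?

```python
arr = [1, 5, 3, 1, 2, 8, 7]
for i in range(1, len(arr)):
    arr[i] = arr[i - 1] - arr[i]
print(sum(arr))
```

-71

i=1: arr[1] = 1-5 = -4 → [1, -4, 3, 1, 2, 8, 7]
i=2: arr[2] = (-4)-3 = -7 → [1, -4, -7, 1, 2, 8, 7]
i=3: arr[3] = (-7)-1 = -8 → [1, -4, -7, -8, 2, 8, 7]
i=4: arr[4] = (-8)-2 = -10 → [1, -4, -7, -8, -10, 8, 7]
i=5: arr[5] = (-10)-8 = -18 → [1, -4, -7, -8, -10, -18, 7]
i=6: arr[6] = (-18)-7 = -25 → [1, -4, -7, -8, -10, -18, -25]
sum = -71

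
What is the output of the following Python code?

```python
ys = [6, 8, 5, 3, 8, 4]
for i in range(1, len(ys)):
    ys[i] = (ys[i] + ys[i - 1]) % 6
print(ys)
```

i=1: ys[1] = (8+6)%6 = 2 → [6, 2, 5, 3, 8, 4]
i=2: ys[2] = (5+2)%6 = 1 → [6, 2, 1, 3, 8, 4]
i=3: ys[3] = (3+1)%6 = 4 → [6, 2, 1, 4, 8, 4]
i=4: ys[4] = (8+4)%6 = 0 → [6, 2, 1, 4, 0, 4]
i=5: ys[5] = (4+0)%6 = 4 → [6, 2, 1, 4, 0, 4]

[6, 2, 1, 4, 0, 4]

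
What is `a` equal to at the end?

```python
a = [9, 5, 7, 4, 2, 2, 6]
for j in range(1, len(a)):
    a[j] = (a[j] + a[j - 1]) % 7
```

[9, 0, 0, 4, 6, 1, 0]

j=1: a[1] = (5+9)%7 = 0 → [9, 0, 7, 4, 2, 2, 6]
j=2: a[2] = (7+0)%7 = 0 → [9, 0, 0, 4, 2, 2, 6]
j=3: a[3] = (4+0)%7 = 4 → [9, 0, 0, 4, 2, 2, 6]
j=4: a[4] = (2+4)%7 = 6 → [9, 0, 0, 4, 6, 2, 6]
j=5: a[5] = (2+6)%7 = 1 → [9, 0, 0, 4, 6, 1, 6]
j=6: a[6] = (6+1)%7 = 0 → [9, 0, 0, 4, 6, 1, 0]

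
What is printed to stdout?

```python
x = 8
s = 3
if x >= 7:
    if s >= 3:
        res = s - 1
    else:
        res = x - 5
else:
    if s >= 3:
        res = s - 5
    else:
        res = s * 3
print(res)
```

2

x=8, s=3
x >= 7 is True; s >= 3 is True
→ res = s - 1 = 2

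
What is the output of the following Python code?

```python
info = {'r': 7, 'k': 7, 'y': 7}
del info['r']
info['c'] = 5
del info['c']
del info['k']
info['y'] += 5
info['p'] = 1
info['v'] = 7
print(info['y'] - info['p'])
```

del 'r' → {'k': 7, 'y': 7}
info['c'] = 5 → {'k': 7, 'y': 7, 'c': 5}
del 'c' → {'k': 7, 'y': 7}
del 'k' → {'y': 7}
info['y'] = 7+5 = 12 → {'y': 12}
info['p'] = 1 → {'y': 12, 'p': 1}
info['v'] = 7 → {'y': 12, 'p': 1, 'v': 7}
info['y']-info['p'] = 12-1 = 11

11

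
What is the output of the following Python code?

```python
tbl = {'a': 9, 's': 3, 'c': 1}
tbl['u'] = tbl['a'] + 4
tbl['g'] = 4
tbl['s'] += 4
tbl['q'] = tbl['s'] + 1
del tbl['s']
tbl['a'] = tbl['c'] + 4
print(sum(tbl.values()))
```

tbl['u'] = tbl['a']+4 = 13 → {'a': 9, 's': 3, 'c': 1, 'u': 13}
tbl['g'] = 4 → {'a': 9, 's': 3, 'c': 1, 'u': 13, 'g': 4}
tbl['s'] = 3+4 = 7 → {'a': 9, 's': 7, 'c': 1, 'u': 13, 'g': 4}
tbl['q'] = tbl['s']+1 = 8 → {'a': 9, 's': 7, 'c': 1, 'u': 13, 'g': 4, 'q': 8}
del 's' → {'a': 9, 'c': 1, 'u': 13, 'g': 4, 'q': 8}
tbl['a'] = tbl['c']+4 = 5 → {'a': 5, 'c': 1, 'u': 13, 'g': 4, 'q': 8}
sum of values = 31

31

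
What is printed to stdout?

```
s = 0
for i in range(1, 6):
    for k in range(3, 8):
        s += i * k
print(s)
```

i=1,k=3: s = 0+3 = 3
i=1,k=4: s = 3+4 = 7
i=1,k=5: s = 7+5 = 12
i=1,k=6: s = 12+6 = 18
i=1,k=7: s = 18+7 = 25
i=2,k=3: s = 25+6 = 31
i=2,k=4: s = 31+8 = 39
i=2,k=5: s = 39+10 = 49
i=2,k=6: s = 49+12 = 61
i=2,k=7: s = 61+14 = 75
i=3,k=3: s = 75+9 = 84
i=3,k=4: s = 84+12 = 96
i=3,k=5: s = 96+15 = 111
i=3,k=6: s = 111+18 = 129
i=3,k=7: s = 129+21 = 150
i=4,k=3: s = 150+12 = 162
i=4,k=4: s = 162+16 = 178
i=4,k=5: s = 178+20 = 198
i=4,k=6: s = 198+24 = 222
i=4,k=7: s = 222+28 = 250
i=5,k=3: s = 250+15 = 265
i=5,k=4: s = 265+20 = 285
i=5,k=5: s = 285+25 = 310
i=5,k=6: s = 310+30 = 340
i=5,k=7: s = 340+35 = 375

375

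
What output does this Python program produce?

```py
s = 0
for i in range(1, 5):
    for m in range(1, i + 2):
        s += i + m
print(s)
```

74

i=1,m=1: s = 0+2 = 2
i=1,m=2: s = 2+3 = 5
i=2,m=1: s = 5+3 = 8
i=2,m=2: s = 8+4 = 12
i=2,m=3: s = 12+5 = 17
i=3,m=1: s = 17+4 = 21
i=3,m=2: s = 21+5 = 26
i=3,m=3: s = 26+6 = 32
i=3,m=4: s = 32+7 = 39
i=4,m=1: s = 39+5 = 44
i=4,m=2: s = 44+6 = 50
i=4,m=3: s = 50+7 = 57
i=4,m=4: s = 57+8 = 65
i=4,m=5: s = 65+9 = 74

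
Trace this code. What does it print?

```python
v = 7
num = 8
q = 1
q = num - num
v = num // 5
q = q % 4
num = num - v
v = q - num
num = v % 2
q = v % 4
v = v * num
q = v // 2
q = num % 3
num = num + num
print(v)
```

-7

q = 8-8 = 0
v = 8//5 = 1
q = 0%4 = 0
num = 8-1 = 7
v = 0-7 = -7
num = (-7)%2 = 1
q = (-7)%4 = 1
v = (-7)*1 = -7
q = (-7)//2 = -4
q = 1%3 = 1
num = 1+1 = 2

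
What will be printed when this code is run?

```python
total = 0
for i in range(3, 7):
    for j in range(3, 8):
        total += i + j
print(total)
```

190

i=3,j=3: total = 0+6 = 6
i=3,j=4: total = 6+7 = 13
i=3,j=5: total = 13+8 = 21
i=3,j=6: total = 21+9 = 30
i=3,j=7: total = 30+10 = 40
i=4,j=3: total = 40+7 = 47
i=4,j=4: total = 47+8 = 55
i=4,j=5: total = 55+9 = 64
i=4,j=6: total = 64+10 = 74
i=4,j=7: total = 74+11 = 85
i=5,j=3: total = 85+8 = 93
i=5,j=4: total = 93+9 = 102
i=5,j=5: total = 102+10 = 112
i=5,j=6: total = 112+11 = 123
i=5,j=7: total = 123+12 = 135
i=6,j=3: total = 135+9 = 144
i=6,j=4: total = 144+10 = 154
i=6,j=5: total = 154+11 = 165
i=6,j=6: total = 165+12 = 177
i=6,j=7: total = 177+13 = 190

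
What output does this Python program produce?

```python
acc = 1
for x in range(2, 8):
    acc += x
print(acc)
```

28

x=2: acc = 1+2 = 3
x=3: acc = 3+3 = 6
x=4: acc = 6+4 = 10
x=5: acc = 10+5 = 15
x=6: acc = 15+6 = 21
x=7: acc = 21+7 = 28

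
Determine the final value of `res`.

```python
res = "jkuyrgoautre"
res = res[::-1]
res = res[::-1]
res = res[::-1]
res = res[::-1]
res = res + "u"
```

reverse → 'ertuaogryukj'
reverse → 'jkuyrgoautre'
reverse → 'ertuaogryukj'
reverse → 'jkuyrgoautre'
+ 'u' → 'jkuyrgoautreu'

'jkuyrgoautreu'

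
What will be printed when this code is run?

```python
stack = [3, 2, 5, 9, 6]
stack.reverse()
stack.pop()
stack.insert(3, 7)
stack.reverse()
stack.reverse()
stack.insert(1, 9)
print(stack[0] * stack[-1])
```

reverse → [6, 9, 5, 2, 3]
pop() removes 3 → [6, 9, 5, 2]
insert 7 at 3 → [6, 9, 5, 7, 2]
reverse → [2, 7, 5, 9, 6]
reverse → [6, 9, 5, 7, 2]
insert 9 at 1 → [6, 9, 9, 5, 7, 2]
stack[0]*stack[-1] = 6*2 = 12

12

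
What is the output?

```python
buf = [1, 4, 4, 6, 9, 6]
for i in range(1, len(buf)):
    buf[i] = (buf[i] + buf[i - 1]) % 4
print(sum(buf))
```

8

i=1: buf[1] = (4+1)%4 = 1 → [1, 1, 4, 6, 9, 6]
i=2: buf[2] = (4+1)%4 = 1 → [1, 1, 1, 6, 9, 6]
i=3: buf[3] = (6+1)%4 = 3 → [1, 1, 1, 3, 9, 6]
i=4: buf[4] = (9+3)%4 = 0 → [1, 1, 1, 3, 0, 6]
i=5: buf[5] = (6+0)%4 = 2 → [1, 1, 1, 3, 0, 2]
sum = 8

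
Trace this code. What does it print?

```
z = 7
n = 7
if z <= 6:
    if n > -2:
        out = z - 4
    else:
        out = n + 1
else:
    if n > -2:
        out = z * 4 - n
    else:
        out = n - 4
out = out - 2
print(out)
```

19

z=7, n=7
z <= 6 is False; n > -2 is True
→ out = z * 4 - n = 21
out = 21-2 = 19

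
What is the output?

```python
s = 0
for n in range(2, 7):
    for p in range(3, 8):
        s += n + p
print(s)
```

225

n=2,p=3: s = 0+5 = 5
n=2,p=4: s = 5+6 = 11
n=2,p=5: s = 11+7 = 18
n=2,p=6: s = 18+8 = 26
n=2,p=7: s = 26+9 = 35
n=3,p=3: s = 35+6 = 41
n=3,p=4: s = 41+7 = 48
n=3,p=5: s = 48+8 = 56
n=3,p=6: s = 56+9 = 65
n=3,p=7: s = 65+10 = 75
n=4,p=3: s = 75+7 = 82
n=4,p=4: s = 82+8 = 90
n=4,p=5: s = 90+9 = 99
n=4,p=6: s = 99+10 = 109
n=4,p=7: s = 109+11 = 120
n=5,p=3: s = 120+8 = 128
n=5,p=4: s = 128+9 = 137
n=5,p=5: s = 137+10 = 147
n=5,p=6: s = 147+11 = 158
n=5,p=7: s = 158+12 = 170
n=6,p=3: s = 170+9 = 179
n=6,p=4: s = 179+10 = 189
n=6,p=5: s = 189+11 = 200
n=6,p=6: s = 200+12 = 212
n=6,p=7: s = 212+13 = 225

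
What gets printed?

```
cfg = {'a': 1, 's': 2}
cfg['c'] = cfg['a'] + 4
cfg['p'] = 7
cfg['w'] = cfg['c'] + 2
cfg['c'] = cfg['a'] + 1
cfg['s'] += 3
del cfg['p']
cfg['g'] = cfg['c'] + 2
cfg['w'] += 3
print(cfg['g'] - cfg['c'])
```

2

cfg['c'] = cfg['a']+4 = 5 → {'a': 1, 's': 2, 'c': 5}
cfg['p'] = 7 → {'a': 1, 's': 2, 'c': 5, 'p': 7}
cfg['w'] = cfg['c']+2 = 7 → {'a': 1, 's': 2, 'c': 5, 'p': 7, 'w': 7}
cfg['c'] = cfg['a']+1 = 2 → {'a': 1, 's': 2, 'c': 2, 'p': 7, 'w': 7}
cfg['s'] = 2+3 = 5 → {'a': 1, 's': 5, 'c': 2, 'p': 7, 'w': 7}
del 'p' → {'a': 1, 's': 5, 'c': 2, 'w': 7}
cfg['g'] = cfg['c']+2 = 4 → {'a': 1, 's': 5, 'c': 2, 'w': 7, 'g': 4}
cfg['w'] = 7+3 = 10 → {'a': 1, 's': 5, 'c': 2, 'w': 10, 'g': 4}
cfg['g']-cfg['c'] = 4-2 = 2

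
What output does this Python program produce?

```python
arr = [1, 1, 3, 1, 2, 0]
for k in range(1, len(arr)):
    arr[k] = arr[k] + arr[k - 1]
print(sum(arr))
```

k=1: arr[1] = 1+1 = 2 → [1, 2, 3, 1, 2, 0]
k=2: arr[2] = 3+2 = 5 → [1, 2, 5, 1, 2, 0]
k=3: arr[3] = 1+5 = 6 → [1, 2, 5, 6, 2, 0]
k=4: arr[4] = 2+6 = 8 → [1, 2, 5, 6, 8, 0]
k=5: arr[5] = 0+8 = 8 → [1, 2, 5, 6, 8, 8]
sum = 30

30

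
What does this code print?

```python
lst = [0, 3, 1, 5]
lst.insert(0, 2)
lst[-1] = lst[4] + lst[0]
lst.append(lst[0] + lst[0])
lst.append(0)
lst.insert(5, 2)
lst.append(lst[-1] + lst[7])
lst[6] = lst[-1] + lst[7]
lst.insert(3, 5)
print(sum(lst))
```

20

insert 2 at 0 → [2, 0, 3, 1, 5]
lst[-1] = lst[4]+lst[0] = 5+2 = 7 → [2, 0, 3, 1, 7]
append lst[0]+lst[0] = 2+2 = 4 → [2, 0, 3, 1, 7, 4]
append 0 → [2, 0, 3, 1, 7, 4, 0]
insert 2 at 5 → [2, 0, 3, 1, 7, 2, 4, 0]
append lst[-1]+lst[7] = 0+0 = 0 → [2, 0, 3, 1, 7, 2, 4, 0, 0]
lst[6] = lst[-1]+lst[7] = 0+0 = 0 → [2, 0, 3, 1, 7, 2, 0, 0, 0]
insert 5 at 3 → [2, 0, 3, 5, 1, 7, 2, 0, 0, 0]
sum = 20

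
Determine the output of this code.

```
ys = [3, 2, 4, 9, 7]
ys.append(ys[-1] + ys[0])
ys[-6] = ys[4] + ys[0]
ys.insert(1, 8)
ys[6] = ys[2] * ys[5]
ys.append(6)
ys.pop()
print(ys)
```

append ys[-1]+ys[0] = 7+3 = 10 → [3, 2, 4, 9, 7, 10]
ys[-6] = ys[4]+ys[0] = 7+3 = 10 → [10, 2, 4, 9, 7, 10]
insert 8 at 1 → [10, 8, 2, 4, 9, 7, 10]
ys[6] = ys[2]*ys[5] = 2*7 = 14 → [10, 8, 2, 4, 9, 7, 14]
append 6 → [10, 8, 2, 4, 9, 7, 14, 6]
pop() removes 6 → [10, 8, 2, 4, 9, 7, 14]

[10, 8, 2, 4, 9, 7, 14]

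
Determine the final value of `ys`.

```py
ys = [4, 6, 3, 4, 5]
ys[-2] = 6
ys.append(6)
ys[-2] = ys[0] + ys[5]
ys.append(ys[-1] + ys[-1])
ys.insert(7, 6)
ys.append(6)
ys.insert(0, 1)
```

[1, 4, 6, 3, 6, 10, 6, 12, 6, 6]

ys[-2] = 6 → [4, 6, 3, 6, 5]
append 6 → [4, 6, 3, 6, 5, 6]
ys[-2] = ys[0]+ys[5] = 4+6 = 10 → [4, 6, 3, 6, 10, 6]
append ys[-1]+ys[-1] = 6+6 = 12 → [4, 6, 3, 6, 10, 6, 12]
insert 6 at 7 → [4, 6, 3, 6, 10, 6, 12, 6]
append 6 → [4, 6, 3, 6, 10, 6, 12, 6, 6]
insert 1 at 0 → [1, 4, 6, 3, 6, 10, 6, 12, 6, 6]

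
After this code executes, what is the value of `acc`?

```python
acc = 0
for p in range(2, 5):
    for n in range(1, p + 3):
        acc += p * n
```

p=2,n=1: acc = 0+2 = 2
p=2,n=2: acc = 2+4 = 6
p=2,n=3: acc = 6+6 = 12
p=2,n=4: acc = 12+8 = 20
p=3,n=1: acc = 20+3 = 23
p=3,n=2: acc = 23+6 = 29
p=3,n=3: acc = 29+9 = 38
p=3,n=4: acc = 38+12 = 50
p=3,n=5: acc = 50+15 = 65
p=4,n=1: acc = 65+4 = 69
p=4,n=2: acc = 69+8 = 77
p=4,n=3: acc = 77+12 = 89
p=4,n=4: acc = 89+16 = 105
p=4,n=5: acc = 105+20 = 125
p=4,n=6: acc = 125+24 = 149

149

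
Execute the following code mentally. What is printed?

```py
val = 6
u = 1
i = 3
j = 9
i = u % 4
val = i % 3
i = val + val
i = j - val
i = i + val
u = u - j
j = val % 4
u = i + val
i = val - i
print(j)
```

i = 1%4 = 1
val = 1%3 = 1
i = 1+1 = 2
i = 9-1 = 8
i = 8+1 = 9
u = 1-9 = -8
j = 1%4 = 1
u = 9+1 = 10
i = 1-9 = -8

1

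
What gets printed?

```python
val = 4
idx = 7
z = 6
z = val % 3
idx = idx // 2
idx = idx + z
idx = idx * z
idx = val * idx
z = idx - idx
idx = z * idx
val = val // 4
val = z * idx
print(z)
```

z = 4%3 = 1
idx = 7//2 = 3
idx = 3+1 = 4
idx = 4*1 = 4
idx = 4*4 = 16
z = 16-16 = 0
idx = 0*16 = 0
val = 4//4 = 1
val = 0*0 = 0

0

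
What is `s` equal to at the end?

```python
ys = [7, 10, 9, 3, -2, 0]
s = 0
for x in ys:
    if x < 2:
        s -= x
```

x=7: not <2
x=10: not <2
x=9: not <2
x=3: not <2
x=-2: <2, s = 0-(-2) = 2
x=0: <2, s = 2-0 = 2

2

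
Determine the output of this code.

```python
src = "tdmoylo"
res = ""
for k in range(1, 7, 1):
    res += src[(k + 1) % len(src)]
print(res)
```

moylot

k=1: add src[2]='m' → 'm'
k=2: add src[3]='o' → 'mo'
k=3: add src[4]='y' → 'moy'
k=4: add src[5]='l' → 'moyl'
k=5: add src[6]='o' → 'moylo'
k=6: add src[0]='t' → 'moylot'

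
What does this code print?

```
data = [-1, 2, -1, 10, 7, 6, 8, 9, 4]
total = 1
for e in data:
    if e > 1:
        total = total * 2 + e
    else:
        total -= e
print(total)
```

e=-1: not >1, total = 1-(-1) = 2
e=2: >1, total = 2*2+2 = 6
e=-1: not >1, total = 6-(-1) = 7
e=10: >1, total = 7*2+10 = 24
e=7: >1, total = 24*2+7 = 55
e=6: >1, total = 55*2+6 = 116
e=8: >1, total = 116*2+8 = 240
e=9: >1, total = 240*2+9 = 489
e=4: >1, total = 489*2+4 = 982

982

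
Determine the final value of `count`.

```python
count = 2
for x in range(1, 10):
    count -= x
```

x=1: count = 2-1 = 1
x=2: count = 1-2 = -1
x=3: count = (-1)-3 = -4
x=4: count = (-4)-4 = -8
x=5: count = (-8)-5 = -13
x=6: count = (-13)-6 = -19
x=7: count = (-19)-7 = -26
x=8: count = (-26)-8 = -34
x=9: count = (-34)-9 = -43

-43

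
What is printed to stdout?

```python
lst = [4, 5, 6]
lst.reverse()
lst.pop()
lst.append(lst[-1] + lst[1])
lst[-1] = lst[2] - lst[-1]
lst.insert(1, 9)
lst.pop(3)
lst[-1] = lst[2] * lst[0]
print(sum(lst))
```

45

reverse → [6, 5, 4]
pop() removes 4 → [6, 5]
append lst[-1]+lst[1] = 5+5 = 10 → [6, 5, 10]
lst[-1] = lst[2]-lst[-1] = 10-10 = 0 → [6, 5, 0]
insert 9 at 1 → [6, 9, 5, 0]
pop(3) removes 0 → [6, 9, 5]
lst[-1] = lst[2]*lst[0] = 5*6 = 30 → [6, 9, 30]
sum = 45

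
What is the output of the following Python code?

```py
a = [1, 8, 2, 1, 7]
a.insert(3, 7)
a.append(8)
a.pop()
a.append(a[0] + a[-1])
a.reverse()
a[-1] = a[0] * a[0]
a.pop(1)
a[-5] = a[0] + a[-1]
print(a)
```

[8, 72, 7, 2, 8, 64]

insert 7 at 3 → [1, 8, 2, 7, 1, 7]
append 8 → [1, 8, 2, 7, 1, 7, 8]
pop() removes 8 → [1, 8, 2, 7, 1, 7]
append a[0]+a[-1] = 1+7 = 8 → [1, 8, 2, 7, 1, 7, 8]
reverse → [8, 7, 1, 7, 2, 8, 1]
a[-1] = a[0]*a[0] = 8*8 = 64 → [8, 7, 1, 7, 2, 8, 64]
pop(1) removes 7 → [8, 1, 7, 2, 8, 64]
a[-5] = a[0]+a[-1] = 8+64 = 72 → [8, 72, 7, 2, 8, 64]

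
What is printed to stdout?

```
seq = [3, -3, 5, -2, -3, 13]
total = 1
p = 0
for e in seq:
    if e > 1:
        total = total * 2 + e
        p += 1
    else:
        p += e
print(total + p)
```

38

e=3: >1, total = 1*2+3 = 5; p=1
e=-3: not >1; p=-2
e=5: >1, total = 5*2+5 = 15; p=-1
e=-2: not >1; p=-3
e=-3: not >1; p=-6
e=13: >1, total = 15*2+13 = 43; p=-5
total+p = 43+(-5) = 38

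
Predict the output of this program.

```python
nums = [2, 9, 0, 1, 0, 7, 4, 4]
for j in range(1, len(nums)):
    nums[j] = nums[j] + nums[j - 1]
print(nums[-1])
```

27

j=1: nums[1] = 9+2 = 11 → [2, 11, 0, 1, 0, 7, 4, 4]
j=2: nums[2] = 0+11 = 11 → [2, 11, 11, 1, 0, 7, 4, 4]
j=3: nums[3] = 1+11 = 12 → [2, 11, 11, 12, 0, 7, 4, 4]
j=4: nums[4] = 0+12 = 12 → [2, 11, 11, 12, 12, 7, 4, 4]
j=5: nums[5] = 7+12 = 19 → [2, 11, 11, 12, 12, 19, 4, 4]
j=6: nums[6] = 4+19 = 23 → [2, 11, 11, 12, 12, 19, 23, 4]
j=7: nums[7] = 4+23 = 27 → [2, 11, 11, 12, 12, 19, 23, 27]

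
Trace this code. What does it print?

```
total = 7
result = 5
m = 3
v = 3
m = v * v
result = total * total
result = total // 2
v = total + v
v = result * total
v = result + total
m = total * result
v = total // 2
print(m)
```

m = 3*3 = 9
result = 7*7 = 49
result = 7//2 = 3
v = 7+3 = 10
v = 3*7 = 21
v = 3+7 = 10
m = 7*3 = 21
v = 7//2 = 3

21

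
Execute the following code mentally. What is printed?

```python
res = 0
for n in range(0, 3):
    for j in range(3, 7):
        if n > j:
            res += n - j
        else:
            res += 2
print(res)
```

24

n=0,j=3: not 0>3, res = 0+2 = 2
n=0,j=4: not 0>4, res = 2+2 = 4
n=0,j=5: not 0>5, res = 4+2 = 6
n=0,j=6: not 0>6, res = 6+2 = 8
n=1,j=3: not 1>3, res = 8+2 = 10
n=1,j=4: not 1>4, res = 10+2 = 12
n=1,j=5: not 1>5, res = 12+2 = 14
n=1,j=6: not 1>6, res = 14+2 = 16
n=2,j=3: not 2>3, res = 16+2 = 18
n=2,j=4: not 2>4, res = 18+2 = 20
n=2,j=5: not 2>5, res = 20+2 = 22
n=2,j=6: not 2>6, res = 22+2 = 24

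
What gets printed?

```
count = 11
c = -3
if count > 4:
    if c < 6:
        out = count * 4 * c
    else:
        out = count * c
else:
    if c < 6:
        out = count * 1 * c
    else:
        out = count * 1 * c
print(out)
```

count=11, c=-3
count > 4 is True; c < 6 is True
→ out = count * 4 * c = -132

-132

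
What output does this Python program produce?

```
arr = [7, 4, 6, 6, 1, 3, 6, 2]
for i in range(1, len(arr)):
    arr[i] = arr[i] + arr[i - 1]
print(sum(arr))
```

177

i=1: arr[1] = 4+7 = 11 → [7, 11, 6, 6, 1, 3, 6, 2]
i=2: arr[2] = 6+11 = 17 → [7, 11, 17, 6, 1, 3, 6, 2]
i=3: arr[3] = 6+17 = 23 → [7, 11, 17, 23, 1, 3, 6, 2]
i=4: arr[4] = 1+23 = 24 → [7, 11, 17, 23, 24, 3, 6, 2]
i=5: arr[5] = 3+24 = 27 → [7, 11, 17, 23, 24, 27, 6, 2]
i=6: arr[6] = 6+27 = 33 → [7, 11, 17, 23, 24, 27, 33, 2]
i=7: arr[7] = 2+33 = 35 → [7, 11, 17, 23, 24, 27, 33, 35]
sum = 177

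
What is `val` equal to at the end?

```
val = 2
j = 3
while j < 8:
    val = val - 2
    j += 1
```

-8

j=3: val = 2-2 = 0
j=4: val = 0-2 = -2
j=5: val = (-2)-2 = -4
j=6: val = (-4)-2 = -6
j=7: val = (-6)-2 = -8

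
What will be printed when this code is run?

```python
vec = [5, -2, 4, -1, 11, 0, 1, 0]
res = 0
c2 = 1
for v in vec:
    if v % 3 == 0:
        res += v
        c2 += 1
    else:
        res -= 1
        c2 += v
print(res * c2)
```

-126

v=5: not %3==0, res = 0-1 = -1; c2=6
v=-2: not %3==0, res = (-1)-1 = -2; c2=4
v=4: not %3==0, res = (-2)-1 = -3; c2=8
v=-1: not %3==0, res = (-3)-1 = -4; c2=7
v=11: not %3==0, res = (-4)-1 = -5; c2=18
v=0: %3==0, res = (-5)+0 = -5; c2=19
v=1: not %3==0, res = (-5)-1 = -6; c2=20
v=0: %3==0, res = (-6)+0 = -6; c2=21
res*c2 = (-6)*21 = -126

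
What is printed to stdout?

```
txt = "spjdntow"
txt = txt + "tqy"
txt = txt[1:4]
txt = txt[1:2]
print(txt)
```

j

+ 'tqy' → 'spjdntowtqy'
slice [1:4] → 'pjd'
slice [1:2] → 'j'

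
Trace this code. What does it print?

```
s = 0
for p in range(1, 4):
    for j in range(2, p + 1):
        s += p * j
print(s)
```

19

p=2,j=2: s = 0+4 = 4
p=3,j=2: s = 4+6 = 10
p=3,j=3: s = 10+9 = 19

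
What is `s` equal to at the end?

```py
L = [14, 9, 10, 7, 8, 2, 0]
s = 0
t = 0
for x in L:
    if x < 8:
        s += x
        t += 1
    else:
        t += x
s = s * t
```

396

x=14: not <8; t=14
x=9: not <8; t=23
x=10: not <8; t=33
x=7: <8, s = 0+7 = 7; t=34
x=8: not <8; t=42
x=2: <8, s = 7+2 = 9; t=43
x=0: <8, s = 9+0 = 9; t=44
s*t = 9*44 = 396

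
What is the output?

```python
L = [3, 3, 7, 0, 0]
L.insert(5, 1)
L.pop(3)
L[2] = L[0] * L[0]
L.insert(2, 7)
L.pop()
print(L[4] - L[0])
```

insert 1 at 5 → [3, 3, 7, 0, 0, 1]
pop(3) removes 0 → [3, 3, 7, 0, 1]
L[2] = L[0]*L[0] = 3*3 = 9 → [3, 3, 9, 0, 1]
insert 7 at 2 → [3, 3, 7, 9, 0, 1]
pop() removes 1 → [3, 3, 7, 9, 0]
L[4]-L[0] = 0-3 = -3

-3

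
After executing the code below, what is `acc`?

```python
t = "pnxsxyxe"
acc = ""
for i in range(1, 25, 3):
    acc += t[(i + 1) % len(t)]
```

'xypsxnxe'

i=1: add t[2]='x' → 'x'
i=4: add t[5]='y' → 'xy'
i=7: add t[0]='p' → 'xyp'
i=10: add t[3]='s' → 'xyps'
i=13: add t[6]='x' → 'xypsx'
i=16: add t[1]='n' → 'xypsxn'
i=19: add t[4]='x' → 'xypsxnx'
i=22: add t[7]='e' → 'xypsxnxe'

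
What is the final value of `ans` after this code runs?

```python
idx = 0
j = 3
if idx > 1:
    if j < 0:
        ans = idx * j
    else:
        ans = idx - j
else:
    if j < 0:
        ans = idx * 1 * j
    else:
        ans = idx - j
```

idx=0, j=3
idx > 1 is False; j < 0 is False
→ ans = idx - j = -3

-3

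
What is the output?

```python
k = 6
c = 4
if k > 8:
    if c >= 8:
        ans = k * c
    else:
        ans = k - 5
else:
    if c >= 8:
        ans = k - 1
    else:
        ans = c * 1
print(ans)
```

k=6, c=4
k > 8 is False; c >= 8 is False
→ ans = c * 1 = 4

4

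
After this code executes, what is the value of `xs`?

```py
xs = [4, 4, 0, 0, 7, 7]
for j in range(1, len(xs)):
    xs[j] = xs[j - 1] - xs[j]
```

[4, 0, 0, 0, -7, -14]

j=1: xs[1] = 4-4 = 0 → [4, 0, 0, 0, 7, 7]
j=2: xs[2] = 0-0 = 0 → [4, 0, 0, 0, 7, 7]
j=3: xs[3] = 0-0 = 0 → [4, 0, 0, 0, 7, 7]
j=4: xs[4] = 0-7 = -7 → [4, 0, 0, 0, -7, 7]
j=5: xs[5] = (-7)-7 = -14 → [4, 0, 0, 0, -7, -14]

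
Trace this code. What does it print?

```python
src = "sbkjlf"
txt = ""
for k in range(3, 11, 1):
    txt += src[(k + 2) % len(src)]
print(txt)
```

fsbkjlfs

k=3: add src[5]='f' → 'f'
k=4: add src[0]='s' → 'fs'
k=5: add src[1]='b' → 'fsb'
k=6: add src[2]='k' → 'fsbk'
k=7: add src[3]='j' → 'fsbkj'
k=8: add src[4]='l' → 'fsbkjl'
k=9: add src[5]='f' → 'fsbkjlf'
k=10: add src[0]='s' → 'fsbkjlfs'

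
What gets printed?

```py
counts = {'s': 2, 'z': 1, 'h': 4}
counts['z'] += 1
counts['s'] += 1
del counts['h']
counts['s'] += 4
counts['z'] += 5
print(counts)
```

counts['z'] = 1+1 = 2 → {'s': 2, 'z': 2, 'h': 4}
counts['s'] = 2+1 = 3 → {'s': 3, 'z': 2, 'h': 4}
del 'h' → {'s': 3, 'z': 2}
counts['s'] = 3+4 = 7 → {'s': 7, 'z': 2}
counts['z'] = 2+5 = 7 → {'s': 7, 'z': 7}

{'s': 7, 'z': 7}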